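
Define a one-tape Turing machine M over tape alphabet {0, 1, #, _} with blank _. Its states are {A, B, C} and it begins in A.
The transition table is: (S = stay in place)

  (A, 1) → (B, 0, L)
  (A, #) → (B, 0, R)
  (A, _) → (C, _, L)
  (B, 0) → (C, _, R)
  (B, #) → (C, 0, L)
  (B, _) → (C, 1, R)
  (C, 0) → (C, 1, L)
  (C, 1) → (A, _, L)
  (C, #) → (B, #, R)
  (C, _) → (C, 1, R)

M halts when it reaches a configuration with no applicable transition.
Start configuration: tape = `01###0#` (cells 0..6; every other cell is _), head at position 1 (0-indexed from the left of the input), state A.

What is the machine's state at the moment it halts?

B

state=A head=1 tape=___0[1]###0#   (A,1)→(B,0,L)
state=B head=0 tape=___[0]0###0#   (B,0)→(C,_,R)
state=C head=1 tape=____[0]###0#   (C,0)→(C,1,L)
state=C head=0 tape=___[_]1###0#   (C,_)→(C,1,R)
state=C head=1 tape=___1[1]###0#   (C,1)→(A,_,L)
state=A head=0 tape=___[1]_###0#   (A,1)→(B,0,L)
state=B head=-1 tape=__[_]0_###0#   (B,_)→(C,1,R)
state=C head=0 tape=__1[0]_###0#   (C,0)→(C,1,L)
state=C head=-1 tape=__[1]1_###0#   (C,1)→(A,_,L)
state=A head=-2 tape=_[_]_1_###0#   (A,_)→(C,_,L)
state=C head=-3 tape=[_]__1_###0#   (C,_)→(C,1,R)
state=C head=-2 tape=1[_]_1_###0#   (C,_)→(C,1,R)
state=C head=-1 tape=11[_]1_###0#   (C,_)→(C,1,R)
state=C head=0 tape=111[1]_###0#   (C,1)→(A,_,L)
state=A head=-1 tape=11[1]__###0#   (A,1)→(B,0,L)
state=B head=-2 tape=1[1]0__###0#
No transition is defined for (B, 1); M halts in state B.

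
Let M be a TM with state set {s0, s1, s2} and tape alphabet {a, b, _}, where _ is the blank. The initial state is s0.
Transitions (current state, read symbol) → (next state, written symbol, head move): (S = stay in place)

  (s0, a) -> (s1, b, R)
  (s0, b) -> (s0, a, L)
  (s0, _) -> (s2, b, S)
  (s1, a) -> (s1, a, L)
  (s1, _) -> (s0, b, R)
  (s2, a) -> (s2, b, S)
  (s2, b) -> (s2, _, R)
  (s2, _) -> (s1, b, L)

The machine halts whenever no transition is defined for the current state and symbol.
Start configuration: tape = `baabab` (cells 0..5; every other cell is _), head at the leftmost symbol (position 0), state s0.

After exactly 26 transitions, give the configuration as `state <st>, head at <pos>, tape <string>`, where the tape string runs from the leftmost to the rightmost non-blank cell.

state=s0 head=0 tape=_[b]aabab__   (s0,b)→(s0,a,L)
state=s0 head=-1 tape=[_]aaabab__   (s0,_)→(s2,b,S)
state=s2 head=-1 tape=[b]aaabab__   (s2,b)→(s2,_,R)
state=s2 head=0 tape=_[a]aabab__   (s2,a)→(s2,b,S)
state=s2 head=0 tape=_[b]aabab__   (s2,b)→(s2,_,R)
state=s2 head=1 tape=__[a]abab__   (s2,a)→(s2,b,S)
state=s2 head=1 tape=__[b]abab__   (s2,b)→(s2,_,R)
state=s2 head=2 tape=___[a]bab__   (s2,a)→(s2,b,S)
state=s2 head=2 tape=___[b]bab__   (s2,b)→(s2,_,R)
state=s2 head=3 tape=____[b]ab__   (s2,b)→(s2,_,R)
state=s2 head=4 tape=_____[a]b__   (s2,a)→(s2,b,S)
state=s2 head=4 tape=_____[b]b__   (s2,b)→(s2,_,R)
state=s2 head=5 tape=______[b]__   (s2,b)→(s2,_,R)
state=s2 head=6 tape=_______[_]_   (s2,_)→(s1,b,L)
state=s1 head=5 tape=______[_]b_   (s1,_)→(s0,b,R)
state=s0 head=6 tape=______b[b]_   (s0,b)→(s0,a,L)
state=s0 head=5 tape=______[b]a_   (s0,b)→(s0,a,L)
state=s0 head=4 tape=_____[_]aa_   (s0,_)→(s2,b,S)
state=s2 head=4 tape=_____[b]aa_   (s2,b)→(s2,_,R)
state=s2 head=5 tape=______[a]a_   (s2,a)→(s2,b,S)
state=s2 head=5 tape=______[b]a_   (s2,b)→(s2,_,R)
state=s2 head=6 tape=_______[a]_   (s2,a)→(s2,b,S)
state=s2 head=6 tape=_______[b]_   (s2,b)→(s2,_,R)
state=s2 head=7 tape=________[_]   (s2,_)→(s1,b,L)
state=s1 head=6 tape=_______[_]b   (s1,_)→(s0,b,R)
state=s0 head=7 tape=_______b[b]   (s0,b)→(s0,a,L)
state=s0 head=6 tape=_______[b]a
After 26 steps: state s0, head at 6, tape ba.

state s0, head at 6, tape ba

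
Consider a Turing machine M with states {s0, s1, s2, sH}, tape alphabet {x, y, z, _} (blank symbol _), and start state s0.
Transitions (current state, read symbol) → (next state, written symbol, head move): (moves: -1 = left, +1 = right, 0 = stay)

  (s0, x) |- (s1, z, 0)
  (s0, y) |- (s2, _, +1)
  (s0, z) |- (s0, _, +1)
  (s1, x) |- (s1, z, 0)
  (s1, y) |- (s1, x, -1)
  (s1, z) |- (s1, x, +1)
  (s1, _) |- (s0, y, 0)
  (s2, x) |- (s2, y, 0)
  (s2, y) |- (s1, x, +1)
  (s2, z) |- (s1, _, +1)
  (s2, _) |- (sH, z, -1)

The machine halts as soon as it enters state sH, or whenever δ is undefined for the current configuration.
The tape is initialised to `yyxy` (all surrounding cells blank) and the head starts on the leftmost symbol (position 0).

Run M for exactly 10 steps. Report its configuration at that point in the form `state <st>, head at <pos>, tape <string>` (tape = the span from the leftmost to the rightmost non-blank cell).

state=s0 head=0 tape=[y]yxy_   (s0,y)→(s2,_,+1)
state=s2 head=1 tape=_[y]xy_   (s2,y)→(s1,x,+1)
state=s1 head=2 tape=_x[x]y_   (s1,x)→(s1,z,0)
state=s1 head=2 tape=_x[z]y_   (s1,z)→(s1,x,+1)
state=s1 head=3 tape=_xx[y]_   (s1,y)→(s1,x,-1)
state=s1 head=2 tape=_x[x]x_   (s1,x)→(s1,z,0)
state=s1 head=2 tape=_x[z]x_   (s1,z)→(s1,x,+1)
state=s1 head=3 tape=_xx[x]_   (s1,x)→(s1,z,0)
state=s1 head=3 tape=_xx[z]_   (s1,z)→(s1,x,+1)
state=s1 head=4 tape=_xxx[_]   (s1,_)→(s0,y,0)
state=s0 head=4 tape=_xxx[y]
After 10 steps: state s0, head at 4, tape xxxy.

state s0, head at 4, tape xxxy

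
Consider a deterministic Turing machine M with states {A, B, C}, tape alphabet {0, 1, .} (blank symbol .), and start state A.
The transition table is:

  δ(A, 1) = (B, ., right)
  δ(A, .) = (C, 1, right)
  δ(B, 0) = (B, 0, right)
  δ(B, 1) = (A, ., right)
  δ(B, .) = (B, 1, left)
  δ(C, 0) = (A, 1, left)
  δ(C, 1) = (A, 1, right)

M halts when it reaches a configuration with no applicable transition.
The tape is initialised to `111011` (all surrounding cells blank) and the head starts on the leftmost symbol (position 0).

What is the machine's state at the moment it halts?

C

A | [1]11011...   read 1 → write ., move right, go to B
B | .[1]1011...   read 1 → write ., move right, go to A
A | ..[1]011...   read 1 → write ., move right, go to B
B | ...[0]11...   read 0 → write 0, move right, go to B
B | ...0[1]1...   read 1 → write ., move right, go to A
A | ...0.[1]...   read 1 → write ., move right, go to B
B | ...0..[.]..   read . → write 1, move left, go to B
B | ...0.[.]1..   read . → write 1, move left, go to B
B | ...0[.]11..   read . → write 1, move left, go to B
B | ...[0]111..   read 0 → write 0, move right, go to B
B | ...0[1]11..   read 1 → write ., move right, go to A
A | ...0.[1]1..   read 1 → write ., move right, go to B
B | ...0..[1]..   read 1 → write ., move right, go to A
A | ...0...[.].   read . → write 1, move right, go to C
C | ...0...1[.]
No transition is defined for (C, .); M halts in state C.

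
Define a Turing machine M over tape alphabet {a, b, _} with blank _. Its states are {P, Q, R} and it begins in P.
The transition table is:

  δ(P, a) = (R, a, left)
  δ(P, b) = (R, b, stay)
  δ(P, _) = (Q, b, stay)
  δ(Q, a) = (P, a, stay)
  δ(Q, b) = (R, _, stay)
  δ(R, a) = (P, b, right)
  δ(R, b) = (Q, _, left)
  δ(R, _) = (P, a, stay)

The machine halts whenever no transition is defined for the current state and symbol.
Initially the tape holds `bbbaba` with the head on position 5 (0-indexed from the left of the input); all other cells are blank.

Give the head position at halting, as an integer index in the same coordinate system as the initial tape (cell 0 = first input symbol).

-1

state=P head=5 tape=_bbbab[a]   (P,a)→(R,a,left)
state=R head=4 tape=_bbba[b]a   (R,b)→(Q,_,left)
state=Q head=3 tape=_bbb[a]_a   (Q,a)→(P,a,stay)
state=P head=3 tape=_bbb[a]_a   (P,a)→(R,a,left)
state=R head=2 tape=_bb[b]a_a   (R,b)→(Q,_,left)
state=Q head=1 tape=_b[b]_a_a   (Q,b)→(R,_,stay)
state=R head=1 tape=_b[_]_a_a   (R,_)→(P,a,stay)
state=P head=1 tape=_b[a]_a_a   (P,a)→(R,a,left)
state=R head=0 tape=_[b]a_a_a   (R,b)→(Q,_,left)
state=Q head=-1 tape=[_]_a_a_a
At halt the head is at cell -1.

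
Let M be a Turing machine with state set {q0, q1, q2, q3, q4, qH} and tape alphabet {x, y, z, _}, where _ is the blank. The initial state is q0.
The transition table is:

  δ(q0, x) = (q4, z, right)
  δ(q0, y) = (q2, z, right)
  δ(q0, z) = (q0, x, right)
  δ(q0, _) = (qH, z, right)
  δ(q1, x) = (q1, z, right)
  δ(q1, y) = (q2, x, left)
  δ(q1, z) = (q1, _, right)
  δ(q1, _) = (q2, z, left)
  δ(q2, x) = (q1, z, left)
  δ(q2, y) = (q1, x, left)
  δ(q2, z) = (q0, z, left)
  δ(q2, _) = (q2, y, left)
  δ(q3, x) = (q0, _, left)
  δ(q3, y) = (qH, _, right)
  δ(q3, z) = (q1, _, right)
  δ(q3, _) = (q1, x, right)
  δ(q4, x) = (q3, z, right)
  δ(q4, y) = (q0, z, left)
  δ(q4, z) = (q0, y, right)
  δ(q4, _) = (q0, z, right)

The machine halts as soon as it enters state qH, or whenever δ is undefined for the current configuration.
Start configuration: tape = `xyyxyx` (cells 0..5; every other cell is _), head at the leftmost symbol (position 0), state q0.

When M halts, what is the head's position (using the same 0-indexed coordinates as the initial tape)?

state=q0 head=0 tape=_[x]yyxyx   (q0,x)→(q4,z,right)
state=q4 head=1 tape=_z[y]yxyx   (q4,y)→(q0,z,left)
state=q0 head=0 tape=_[z]zyxyx   (q0,z)→(q0,x,right)
state=q0 head=1 tape=_x[z]yxyx   (q0,z)→(q0,x,right)
state=q0 head=2 tape=_xx[y]xyx   (q0,y)→(q2,z,right)
state=q2 head=3 tape=_xxz[x]yx   (q2,x)→(q1,z,left)
state=q1 head=2 tape=_xx[z]zyx   (q1,z)→(q1,_,right)
state=q1 head=3 tape=_xx_[z]yx   (q1,z)→(q1,_,right)
state=q1 head=4 tape=_xx__[y]x   (q1,y)→(q2,x,left)
state=q2 head=3 tape=_xx_[_]xx   (q2,_)→(q2,y,left)
state=q2 head=2 tape=_xx[_]yxx   (q2,_)→(q2,y,left)
state=q2 head=1 tape=_x[x]yyxx   (q2,x)→(q1,z,left)
state=q1 head=0 tape=_[x]zyyxx   (q1,x)→(q1,z,right)
state=q1 head=1 tape=_z[z]yyxx   (q1,z)→(q1,_,right)
state=q1 head=2 tape=_z_[y]yxx   (q1,y)→(q2,x,left)
state=q2 head=1 tape=_z[_]xyxx   (q2,_)→(q2,y,left)
state=q2 head=0 tape=_[z]yxyxx   (q2,z)→(q0,z,left)
state=q0 head=-1 tape=[_]zyxyxx   (q0,_)→(qH,z,right)
state=qH head=0 tape=z[z]yxyxx
At halt the head is at cell 0.

0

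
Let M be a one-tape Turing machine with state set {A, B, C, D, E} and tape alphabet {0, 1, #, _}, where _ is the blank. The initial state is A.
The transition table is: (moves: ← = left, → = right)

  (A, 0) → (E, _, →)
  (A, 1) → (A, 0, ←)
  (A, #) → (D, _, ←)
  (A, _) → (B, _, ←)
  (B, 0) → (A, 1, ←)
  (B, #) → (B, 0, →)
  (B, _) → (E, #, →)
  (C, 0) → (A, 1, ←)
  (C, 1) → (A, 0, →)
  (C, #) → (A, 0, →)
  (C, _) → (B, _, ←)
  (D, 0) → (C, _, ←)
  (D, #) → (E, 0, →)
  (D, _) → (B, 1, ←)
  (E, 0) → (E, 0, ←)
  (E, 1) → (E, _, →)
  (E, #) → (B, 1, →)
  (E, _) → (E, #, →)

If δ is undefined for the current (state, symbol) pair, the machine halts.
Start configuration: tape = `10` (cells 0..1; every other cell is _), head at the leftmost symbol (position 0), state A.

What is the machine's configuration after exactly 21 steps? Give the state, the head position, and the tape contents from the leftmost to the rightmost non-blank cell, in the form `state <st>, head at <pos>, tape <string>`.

state=A head=0 tape=____[1]0   (A,1)→(A,0,←)
state=A head=-1 tape=___[_]00   (A,_)→(B,_,←)
state=B head=-2 tape=__[_]_00   (B,_)→(E,#,→)
state=E head=-1 tape=__#[_]00   (E,_)→(E,#,→)
state=E head=0 tape=__##[0]0   (E,0)→(E,0,←)
state=E head=-1 tape=__#[#]00   (E,#)→(B,1,→)
state=B head=0 tape=__#1[0]0   (B,0)→(A,1,←)
state=A head=-1 tape=__#[1]10   (A,1)→(A,0,←)
state=A head=-2 tape=__[#]010   (A,#)→(D,_,←)
state=D head=-3 tape=_[_]_010   (D,_)→(B,1,←)
state=B head=-4 tape=[_]1_010   (B,_)→(E,#,→)
state=E head=-3 tape=#[1]_010   (E,1)→(E,_,→)
state=E head=-2 tape=#_[_]010   (E,_)→(E,#,→)
state=E head=-1 tape=#_#[0]10   (E,0)→(E,0,←)
state=E head=-2 tape=#_[#]010   (E,#)→(B,1,→)
state=B head=-1 tape=#_1[0]10   (B,0)→(A,1,←)
state=A head=-2 tape=#_[1]110   (A,1)→(A,0,←)
state=A head=-3 tape=#[_]0110   (A,_)→(B,_,←)
state=B head=-4 tape=[#]_0110   (B,#)→(B,0,→)
state=B head=-3 tape=0[_]0110   (B,_)→(E,#,→)
state=E head=-2 tape=0#[0]110   (E,0)→(E,0,←)
state=E head=-3 tape=0[#]0110
After 21 steps: state E, head at -3, tape 0#0110.

state E, head at -3, tape 0#0110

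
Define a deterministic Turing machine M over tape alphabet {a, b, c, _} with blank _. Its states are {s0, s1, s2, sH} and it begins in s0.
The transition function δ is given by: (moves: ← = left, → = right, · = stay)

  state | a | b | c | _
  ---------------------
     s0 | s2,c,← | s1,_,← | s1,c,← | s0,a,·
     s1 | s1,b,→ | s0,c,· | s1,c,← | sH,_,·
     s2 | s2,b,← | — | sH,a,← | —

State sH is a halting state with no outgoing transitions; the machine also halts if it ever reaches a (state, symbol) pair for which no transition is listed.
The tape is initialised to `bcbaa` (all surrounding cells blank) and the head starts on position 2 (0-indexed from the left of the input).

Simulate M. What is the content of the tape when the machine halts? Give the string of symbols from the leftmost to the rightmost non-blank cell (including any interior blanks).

cc_aa

state=s0 head=2 tape=_bc[b]aa   (s0,b)→(s1,_,←)
state=s1 head=1 tape=_b[c]_aa   (s1,c)→(s1,c,←)
state=s1 head=0 tape=_[b]c_aa   (s1,b)→(s0,c,·)
state=s0 head=0 tape=_[c]c_aa   (s0,c)→(s1,c,←)
state=s1 head=-1 tape=[_]cc_aa   (s1,_)→(sH,_,·)
state=sH head=-1 tape=[_]cc_aa
The non-blank tape span at halt is cc_aa.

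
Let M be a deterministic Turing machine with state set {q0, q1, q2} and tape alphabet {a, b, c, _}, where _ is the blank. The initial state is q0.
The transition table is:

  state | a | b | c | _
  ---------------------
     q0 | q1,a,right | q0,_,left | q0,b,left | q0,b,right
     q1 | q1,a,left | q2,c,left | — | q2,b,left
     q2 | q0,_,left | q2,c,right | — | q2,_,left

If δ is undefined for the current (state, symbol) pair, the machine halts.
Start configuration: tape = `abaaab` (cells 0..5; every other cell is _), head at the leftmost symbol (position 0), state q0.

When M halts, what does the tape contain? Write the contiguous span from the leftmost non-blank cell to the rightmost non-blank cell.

state=q0 head=0 tape=___[a]baaab   (q0,a)→(q1,a,right)
state=q1 head=1 tape=___a[b]aaab   (q1,b)→(q2,c,left)
state=q2 head=0 tape=___[a]caaab   (q2,a)→(q0,_,left)
state=q0 head=-1 tape=__[_]_caaab   (q0,_)→(q0,b,right)
state=q0 head=0 tape=__b[_]caaab   (q0,_)→(q0,b,right)
state=q0 head=1 tape=__bb[c]aaab   (q0,c)→(q0,b,left)
state=q0 head=0 tape=__b[b]baaab   (q0,b)→(q0,_,left)
state=q0 head=-1 tape=__[b]_baaab   (q0,b)→(q0,_,left)
state=q0 head=-2 tape=_[_]__baaab   (q0,_)→(q0,b,right)
state=q0 head=-1 tape=_b[_]_baaab   (q0,_)→(q0,b,right)
state=q0 head=0 tape=_bb[_]baaab   (q0,_)→(q0,b,right)
state=q0 head=1 tape=_bbb[b]aaab   (q0,b)→(q0,_,left)
state=q0 head=0 tape=_bb[b]_aaab   (q0,b)→(q0,_,left)
state=q0 head=-1 tape=_b[b]__aaab   (q0,b)→(q0,_,left)
state=q0 head=-2 tape=_[b]___aaab   (q0,b)→(q0,_,left)
state=q0 head=-3 tape=[_]____aaab   (q0,_)→(q0,b,right)
state=q0 head=-2 tape=b[_]___aaab   (q0,_)→(q0,b,right)
state=q0 head=-1 tape=bb[_]__aaab   (q0,_)→(q0,b,right)
state=q0 head=0 tape=bbb[_]_aaab   (q0,_)→(q0,b,right)
state=q0 head=1 tape=bbbb[_]aaab   (q0,_)→(q0,b,right)
state=q0 head=2 tape=bbbbb[a]aab   (q0,a)→(q1,a,right)
state=q1 head=3 tape=bbbbba[a]ab   (q1,a)→(q1,a,left)
state=q1 head=2 tape=bbbbb[a]aab   (q1,a)→(q1,a,left)
state=q1 head=1 tape=bbbb[b]aaab   (q1,b)→(q2,c,left)
state=q2 head=0 tape=bbb[b]caaab   (q2,b)→(q2,c,right)
state=q2 head=1 tape=bbbc[c]aaab
The non-blank tape span at halt is bbbccaaab.

bbbccaaab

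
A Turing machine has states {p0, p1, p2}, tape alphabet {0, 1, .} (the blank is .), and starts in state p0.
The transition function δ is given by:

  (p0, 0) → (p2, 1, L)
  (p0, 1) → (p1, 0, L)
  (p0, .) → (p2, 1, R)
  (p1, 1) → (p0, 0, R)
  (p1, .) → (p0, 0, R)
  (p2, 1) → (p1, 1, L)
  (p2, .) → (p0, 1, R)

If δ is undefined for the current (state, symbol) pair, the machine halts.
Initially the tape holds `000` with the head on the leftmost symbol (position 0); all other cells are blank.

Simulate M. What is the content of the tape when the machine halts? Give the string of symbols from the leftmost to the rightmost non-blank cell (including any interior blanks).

0100

p0 | .[0]00   read 0 → write 1, move L, go to p2
p2 | [.]100   read . → write 1, move R, go to p0
p0 | 1[1]00   read 1 → write 0, move L, go to p1
p1 | [1]000   read 1 → write 0, move R, go to p0
p0 | 0[0]00   read 0 → write 1, move L, go to p2
p2 | [0]100
The non-blank tape span at halt is 0100.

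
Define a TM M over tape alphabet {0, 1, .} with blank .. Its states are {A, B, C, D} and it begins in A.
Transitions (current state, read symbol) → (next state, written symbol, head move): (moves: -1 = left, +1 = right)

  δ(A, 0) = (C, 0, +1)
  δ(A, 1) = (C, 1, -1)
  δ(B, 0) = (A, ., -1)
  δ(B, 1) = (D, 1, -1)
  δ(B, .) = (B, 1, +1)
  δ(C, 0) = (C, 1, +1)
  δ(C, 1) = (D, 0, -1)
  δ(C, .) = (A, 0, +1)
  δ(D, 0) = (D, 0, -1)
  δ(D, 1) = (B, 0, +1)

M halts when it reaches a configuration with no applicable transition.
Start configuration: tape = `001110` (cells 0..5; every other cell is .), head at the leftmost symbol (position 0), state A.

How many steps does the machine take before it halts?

A | [0]01110..   read 0 → write 0, move +1, go to C
C | 0[0]1110..   read 0 → write 1, move +1, go to C
C | 01[1]110..   read 1 → write 0, move -1, go to D
D | 0[1]0110..   read 1 → write 0, move +1, go to B
B | 00[0]110..   read 0 → write ., move -1, go to A
A | 0[0].110..   read 0 → write 0, move +1, go to C
C | 00[.]110..   read . → write 0, move +1, go to A
A | 000[1]10..   read 1 → write 1, move -1, go to C
C | 00[0]110..   read 0 → write 1, move +1, go to C
C | 001[1]10..   read 1 → write 0, move -1, go to D
D | 00[1]010..   read 1 → write 0, move +1, go to B
B | 000[0]10..   read 0 → write ., move -1, go to A
A | 00[0].10..   read 0 → write 0, move +1, go to C
C | 000[.]10..   read . → write 0, move +1, go to A
A | 0000[1]0..   read 1 → write 1, move -1, go to C
C | 000[0]10..   read 0 → write 1, move +1, go to C
C | 0001[1]0..   read 1 → write 0, move -1, go to D
D | 000[1]00..   read 1 → write 0, move +1, go to B
B | 0000[0]0..   read 0 → write ., move -1, go to A
A | 000[0].0..   read 0 → write 0, move +1, go to C
C | 0000[.]0..   read . → write 0, move +1, go to A
A | 00000[0]..   read 0 → write 0, move +1, go to C
C | 000000[.].   read . → write 0, move +1, go to A
A | 0000000[.]
M halts after 23 transitions.

23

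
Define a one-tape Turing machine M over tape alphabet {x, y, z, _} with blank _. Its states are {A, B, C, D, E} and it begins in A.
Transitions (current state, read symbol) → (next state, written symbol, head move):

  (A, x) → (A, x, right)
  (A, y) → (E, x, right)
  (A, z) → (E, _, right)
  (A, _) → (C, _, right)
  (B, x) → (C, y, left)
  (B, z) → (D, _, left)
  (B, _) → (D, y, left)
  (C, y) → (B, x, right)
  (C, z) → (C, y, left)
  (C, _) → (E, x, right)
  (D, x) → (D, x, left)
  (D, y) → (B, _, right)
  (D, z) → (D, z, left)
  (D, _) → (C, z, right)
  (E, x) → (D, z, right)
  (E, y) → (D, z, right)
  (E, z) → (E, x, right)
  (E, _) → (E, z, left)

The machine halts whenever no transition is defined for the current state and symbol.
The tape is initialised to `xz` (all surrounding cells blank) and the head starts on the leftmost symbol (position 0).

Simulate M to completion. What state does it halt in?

C

state=A head=0 tape=___[x]z__   (A,x)→(A,x,right)
state=A head=1 tape=___x[z]__   (A,z)→(E,_,right)
state=E head=2 tape=___x_[_]_   (E,_)→(E,z,left)
state=E head=1 tape=___x[_]z_   (E,_)→(E,z,left)
state=E head=0 tape=___[x]zz_   (E,x)→(D,z,right)
state=D head=1 tape=___z[z]z_   (D,z)→(D,z,left)
state=D head=0 tape=___[z]zz_   (D,z)→(D,z,left)
state=D head=-1 tape=__[_]zzz_   (D,_)→(C,z,right)
state=C head=0 tape=__z[z]zz_   (C,z)→(C,y,left)
state=C head=-1 tape=__[z]yzz_   (C,z)→(C,y,left)
state=C head=-2 tape=_[_]yyzz_   (C,_)→(E,x,right)
state=E head=-1 tape=_x[y]yzz_   (E,y)→(D,z,right)
state=D head=0 tape=_xz[y]zz_   (D,y)→(B,_,right)
state=B head=1 tape=_xz_[z]z_   (B,z)→(D,_,left)
state=D head=0 tape=_xz[_]_z_   (D,_)→(C,z,right)
state=C head=1 tape=_xzz[_]z_   (C,_)→(E,x,right)
state=E head=2 tape=_xzzx[z]_   (E,z)→(E,x,right)
state=E head=3 tape=_xzzxx[_]   (E,_)→(E,z,left)
state=E head=2 tape=_xzzx[x]z   (E,x)→(D,z,right)
state=D head=3 tape=_xzzxz[z]   (D,z)→(D,z,left)
state=D head=2 tape=_xzzx[z]z   (D,z)→(D,z,left)
state=D head=1 tape=_xzz[x]zz   (D,x)→(D,x,left)
state=D head=0 tape=_xz[z]xzz   (D,z)→(D,z,left)
state=D head=-1 tape=_x[z]zxzz   (D,z)→(D,z,left)
state=D head=-2 tape=_[x]zzxzz   (D,x)→(D,x,left)
state=D head=-3 tape=[_]xzzxzz   (D,_)→(C,z,right)
state=C head=-2 tape=z[x]zzxzz
No transition is defined for (C, x); M halts in state C.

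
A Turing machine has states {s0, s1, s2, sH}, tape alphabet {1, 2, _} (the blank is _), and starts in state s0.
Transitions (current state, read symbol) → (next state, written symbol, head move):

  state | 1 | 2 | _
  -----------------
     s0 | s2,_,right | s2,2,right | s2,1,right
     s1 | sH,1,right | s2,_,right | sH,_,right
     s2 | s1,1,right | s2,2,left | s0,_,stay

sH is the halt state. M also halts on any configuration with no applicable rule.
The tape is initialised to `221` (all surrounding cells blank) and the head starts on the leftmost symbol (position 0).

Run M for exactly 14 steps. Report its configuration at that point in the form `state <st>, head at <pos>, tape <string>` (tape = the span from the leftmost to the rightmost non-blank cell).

s0 | _[2]21   read 2 → write 2, move right, go to s2
s2 | _2[2]1   read 2 → write 2, move left, go to s2
s2 | _[2]21   read 2 → write 2, move left, go to s2
s2 | [_]221   read _ → write _, move stay, go to s0
s0 | [_]221   read _ → write 1, move right, go to s2
s2 | 1[2]21   read 2 → write 2, move left, go to s2
s2 | [1]221   read 1 → write 1, move right, go to s1
s1 | 1[2]21   read 2 → write _, move right, go to s2
s2 | 1_[2]1   read 2 → write 2, move left, go to s2
s2 | 1[_]21   read _ → write _, move stay, go to s0
s0 | 1[_]21   read _ → write 1, move right, go to s2
s2 | 11[2]1   read 2 → write 2, move left, go to s2
s2 | 1[1]21   read 1 → write 1, move right, go to s1
s1 | 11[2]1   read 2 → write _, move right, go to s2
s2 | 11_[1]
After 14 steps: state s2, head at 2, tape 11_1.

state s2, head at 2, tape 11_1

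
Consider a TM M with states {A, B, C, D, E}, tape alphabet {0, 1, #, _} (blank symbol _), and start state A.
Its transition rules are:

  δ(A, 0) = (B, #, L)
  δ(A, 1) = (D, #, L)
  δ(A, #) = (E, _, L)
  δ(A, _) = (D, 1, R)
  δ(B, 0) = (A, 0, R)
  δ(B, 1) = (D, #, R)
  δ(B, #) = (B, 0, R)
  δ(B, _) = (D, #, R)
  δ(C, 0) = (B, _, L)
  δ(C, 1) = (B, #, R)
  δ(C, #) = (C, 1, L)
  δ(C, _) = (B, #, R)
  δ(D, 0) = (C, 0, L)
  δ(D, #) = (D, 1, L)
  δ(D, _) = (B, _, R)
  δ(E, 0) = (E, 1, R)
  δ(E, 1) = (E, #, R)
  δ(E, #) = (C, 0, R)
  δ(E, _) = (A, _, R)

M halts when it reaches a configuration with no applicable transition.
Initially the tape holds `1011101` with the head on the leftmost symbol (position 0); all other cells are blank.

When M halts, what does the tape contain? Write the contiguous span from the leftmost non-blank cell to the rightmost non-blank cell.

state=A head=0 tape=_[1]011101   (A,1)→(D,#,L)
state=D head=-1 tape=[_]#011101   (D,_)→(B,_,R)
state=B head=0 tape=_[#]011101   (B,#)→(B,0,R)
state=B head=1 tape=_0[0]11101   (B,0)→(A,0,R)
state=A head=2 tape=_00[1]1101   (A,1)→(D,#,L)
state=D head=1 tape=_0[0]#1101   (D,0)→(C,0,L)
state=C head=0 tape=_[0]0#1101   (C,0)→(B,_,L)
state=B head=-1 tape=[_]_0#1101   (B,_)→(D,#,R)
state=D head=0 tape=#[_]0#1101   (D,_)→(B,_,R)
state=B head=1 tape=#_[0]#1101   (B,0)→(A,0,R)
state=A head=2 tape=#_0[#]1101   (A,#)→(E,_,L)
state=E head=1 tape=#_[0]_1101   (E,0)→(E,1,R)
state=E head=2 tape=#_1[_]1101   (E,_)→(A,_,R)
state=A head=3 tape=#_1_[1]101   (A,1)→(D,#,L)
state=D head=2 tape=#_1[_]#101   (D,_)→(B,_,R)
state=B head=3 tape=#_1_[#]101   (B,#)→(B,0,R)
state=B head=4 tape=#_1_0[1]01   (B,1)→(D,#,R)
state=D head=5 tape=#_1_0#[0]1   (D,0)→(C,0,L)
state=C head=4 tape=#_1_0[#]01   (C,#)→(C,1,L)
state=C head=3 tape=#_1_[0]101   (C,0)→(B,_,L)
state=B head=2 tape=#_1[_]_101   (B,_)→(D,#,R)
state=D head=3 tape=#_1#[_]101   (D,_)→(B,_,R)
state=B head=4 tape=#_1#_[1]01   (B,1)→(D,#,R)
state=D head=5 tape=#_1#_#[0]1   (D,0)→(C,0,L)
state=C head=4 tape=#_1#_[#]01   (C,#)→(C,1,L)
state=C head=3 tape=#_1#[_]101   (C,_)→(B,#,R)
state=B head=4 tape=#_1##[1]01   (B,1)→(D,#,R)
state=D head=5 tape=#_1###[0]1   (D,0)→(C,0,L)
state=C head=4 tape=#_1##[#]01   (C,#)→(C,1,L)
state=C head=3 tape=#_1#[#]101   (C,#)→(C,1,L)
state=C head=2 tape=#_1[#]1101   (C,#)→(C,1,L)
state=C head=1 tape=#_[1]11101   (C,1)→(B,#,R)
state=B head=2 tape=#_#[1]1101   (B,1)→(D,#,R)
state=D head=3 tape=#_##[1]101
The non-blank tape span at halt is #_##1101.

#_##1101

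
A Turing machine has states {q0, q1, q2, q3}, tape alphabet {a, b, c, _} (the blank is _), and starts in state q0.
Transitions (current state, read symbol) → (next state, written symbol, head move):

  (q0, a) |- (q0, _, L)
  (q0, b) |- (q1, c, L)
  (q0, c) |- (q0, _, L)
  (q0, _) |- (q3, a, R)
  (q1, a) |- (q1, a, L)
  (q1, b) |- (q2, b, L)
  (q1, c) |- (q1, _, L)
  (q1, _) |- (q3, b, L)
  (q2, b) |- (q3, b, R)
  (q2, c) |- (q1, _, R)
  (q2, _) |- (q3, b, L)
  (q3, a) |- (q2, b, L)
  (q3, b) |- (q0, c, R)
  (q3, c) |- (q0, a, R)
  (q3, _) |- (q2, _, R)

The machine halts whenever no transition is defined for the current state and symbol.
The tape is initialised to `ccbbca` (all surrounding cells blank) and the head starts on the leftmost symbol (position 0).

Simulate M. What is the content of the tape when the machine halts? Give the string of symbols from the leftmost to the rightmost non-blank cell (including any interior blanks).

state=q0 head=0 tape=_____[c]cbbca   (q0,c)→(q0,_,L)
state=q0 head=-1 tape=____[_]_cbbca   (q0,_)→(q3,a,R)
state=q3 head=0 tape=____a[_]cbbca   (q3,_)→(q2,_,R)
state=q2 head=1 tape=____a_[c]bbca   (q2,c)→(q1,_,R)
state=q1 head=2 tape=____a__[b]bca   (q1,b)→(q2,b,L)
state=q2 head=1 tape=____a_[_]bbca   (q2,_)→(q3,b,L)
state=q3 head=0 tape=____a[_]bbbca   (q3,_)→(q2,_,R)
state=q2 head=1 tape=____a_[b]bbca   (q2,b)→(q3,b,R)
state=q3 head=2 tape=____a_b[b]bca   (q3,b)→(q0,c,R)
state=q0 head=3 tape=____a_bc[b]ca   (q0,b)→(q1,c,L)
state=q1 head=2 tape=____a_b[c]cca   (q1,c)→(q1,_,L)
state=q1 head=1 tape=____a_[b]_cca   (q1,b)→(q2,b,L)
state=q2 head=0 tape=____a[_]b_cca   (q2,_)→(q3,b,L)
state=q3 head=-1 tape=____[a]bb_cca   (q3,a)→(q2,b,L)
state=q2 head=-2 tape=___[_]bbb_cca   (q2,_)→(q3,b,L)
state=q3 head=-3 tape=__[_]bbbb_cca   (q3,_)→(q2,_,R)
state=q2 head=-2 tape=___[b]bbb_cca   (q2,b)→(q3,b,R)
state=q3 head=-1 tape=___b[b]bb_cca   (q3,b)→(q0,c,R)
state=q0 head=0 tape=___bc[b]b_cca   (q0,b)→(q1,c,L)
state=q1 head=-1 tape=___b[c]cb_cca   (q1,c)→(q1,_,L)
state=q1 head=-2 tape=___[b]_cb_cca   (q1,b)→(q2,b,L)
state=q2 head=-3 tape=__[_]b_cb_cca   (q2,_)→(q3,b,L)
state=q3 head=-4 tape=_[_]bb_cb_cca   (q3,_)→(q2,_,R)
state=q2 head=-3 tape=__[b]b_cb_cca   (q2,b)→(q3,b,R)
state=q3 head=-2 tape=__b[b]_cb_cca   (q3,b)→(q0,c,R)
state=q0 head=-1 tape=__bc[_]cb_cca   (q0,_)→(q3,a,R)
state=q3 head=0 tape=__bca[c]b_cca   (q3,c)→(q0,a,R)
state=q0 head=1 tape=__bcaa[b]_cca   (q0,b)→(q1,c,L)
state=q1 head=0 tape=__bca[a]c_cca   (q1,a)→(q1,a,L)
state=q1 head=-1 tape=__bc[a]ac_cca   (q1,a)→(q1,a,L)
state=q1 head=-2 tape=__b[c]aac_cca   (q1,c)→(q1,_,L)
state=q1 head=-3 tape=__[b]_aac_cca   (q1,b)→(q2,b,L)
state=q2 head=-4 tape=_[_]b_aac_cca   (q2,_)→(q3,b,L)
state=q3 head=-5 tape=[_]bb_aac_cca   (q3,_)→(q2,_,R)
state=q2 head=-4 tape=_[b]b_aac_cca   (q2,b)→(q3,b,R)
state=q3 head=-3 tape=_b[b]_aac_cca   (q3,b)→(q0,c,R)
state=q0 head=-2 tape=_bc[_]aac_cca   (q0,_)→(q3,a,R)
state=q3 head=-1 tape=_bca[a]ac_cca   (q3,a)→(q2,b,L)
state=q2 head=-2 tape=_bc[a]bac_cca
The non-blank tape span at halt is bcabac_cca.

bcabac_cca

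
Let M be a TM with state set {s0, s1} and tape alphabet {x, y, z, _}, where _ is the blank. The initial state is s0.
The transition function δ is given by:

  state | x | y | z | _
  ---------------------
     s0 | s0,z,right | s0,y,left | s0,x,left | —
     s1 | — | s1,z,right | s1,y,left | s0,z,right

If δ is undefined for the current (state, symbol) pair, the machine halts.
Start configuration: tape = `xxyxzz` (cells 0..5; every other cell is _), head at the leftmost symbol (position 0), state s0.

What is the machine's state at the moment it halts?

state=s0 head=0 tape=_[x]xyxzz   (s0,x)→(s0,z,right)
state=s0 head=1 tape=_z[x]yxzz   (s0,x)→(s0,z,right)
state=s0 head=2 tape=_zz[y]xzz   (s0,y)→(s0,y,left)
state=s0 head=1 tape=_z[z]yxzz   (s0,z)→(s0,x,left)
state=s0 head=0 tape=_[z]xyxzz   (s0,z)→(s0,x,left)
state=s0 head=-1 tape=[_]xxyxzz
No transition is defined for (s0, _); M halts in state s0.

s0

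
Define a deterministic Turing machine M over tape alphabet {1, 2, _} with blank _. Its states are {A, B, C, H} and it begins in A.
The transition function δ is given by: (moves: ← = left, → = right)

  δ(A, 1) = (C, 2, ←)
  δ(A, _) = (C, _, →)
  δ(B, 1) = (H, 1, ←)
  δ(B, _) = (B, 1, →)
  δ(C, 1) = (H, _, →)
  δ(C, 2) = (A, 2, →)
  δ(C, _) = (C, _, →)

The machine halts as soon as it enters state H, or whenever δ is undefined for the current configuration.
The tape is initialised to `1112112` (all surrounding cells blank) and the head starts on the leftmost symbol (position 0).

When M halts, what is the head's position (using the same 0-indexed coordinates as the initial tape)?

A | _[1]112112   read 1 → write 2, move ←, go to C
C | [_]2112112   read _ → write _, move →, go to C
C | _[2]112112   read 2 → write 2, move →, go to A
A | _2[1]12112   read 1 → write 2, move ←, go to C
C | _[2]212112   read 2 → write 2, move →, go to A
A | _2[2]12112
At halt the head is at cell 1.

1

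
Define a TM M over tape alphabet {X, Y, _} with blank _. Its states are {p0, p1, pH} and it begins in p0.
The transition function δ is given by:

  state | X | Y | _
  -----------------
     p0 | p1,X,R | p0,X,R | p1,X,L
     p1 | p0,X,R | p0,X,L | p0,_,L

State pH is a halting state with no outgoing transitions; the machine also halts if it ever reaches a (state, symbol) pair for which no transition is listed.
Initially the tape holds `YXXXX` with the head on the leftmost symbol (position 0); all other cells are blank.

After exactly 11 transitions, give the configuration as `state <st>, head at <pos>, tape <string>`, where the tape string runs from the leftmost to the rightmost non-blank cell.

p0 | [Y]XXXX__   read Y → write X, move R, go to p0
p0 | X[X]XXX__   read X → write X, move R, go to p1
p1 | XX[X]XX__   read X → write X, move R, go to p0
p0 | XXX[X]X__   read X → write X, move R, go to p1
p1 | XXXX[X]__   read X → write X, move R, go to p0
p0 | XXXXX[_]_   read _ → write X, move L, go to p1
p1 | XXXX[X]X_   read X → write X, move R, go to p0
p0 | XXXXX[X]_   read X → write X, move R, go to p1
p1 | XXXXXX[_]   read _ → write _, move L, go to p0
p0 | XXXXX[X]_   read X → write X, move R, go to p1
p1 | XXXXXX[_]   read _ → write _, move L, go to p0
p0 | XXXXX[X]_
After 11 steps: state p0, head at 5, tape XXXXXX.

state p0, head at 5, tape XXXXXX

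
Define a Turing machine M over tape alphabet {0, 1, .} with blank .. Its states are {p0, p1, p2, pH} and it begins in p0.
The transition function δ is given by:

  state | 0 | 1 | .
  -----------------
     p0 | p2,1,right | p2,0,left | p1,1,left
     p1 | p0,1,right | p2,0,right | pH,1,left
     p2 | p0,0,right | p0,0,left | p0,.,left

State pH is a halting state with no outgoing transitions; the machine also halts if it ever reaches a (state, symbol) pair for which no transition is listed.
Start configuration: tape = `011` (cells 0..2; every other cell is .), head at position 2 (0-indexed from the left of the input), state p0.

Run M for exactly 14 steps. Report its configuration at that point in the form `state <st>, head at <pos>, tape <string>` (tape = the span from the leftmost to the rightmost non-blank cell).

p0 | 01[1].   read 1 → write 0, move left, go to p2
p2 | 0[1]0.   read 1 → write 0, move left, go to p0
p0 | [0]00.   read 0 → write 1, move right, go to p2
p2 | 1[0]0.   read 0 → write 0, move right, go to p0
p0 | 10[0].   read 0 → write 1, move right, go to p2
p2 | 101[.]   read . → write ., move left, go to p0
p0 | 10[1].   read 1 → write 0, move left, go to p2
p2 | 1[0]0.   read 0 → write 0, move right, go to p0
p0 | 10[0].   read 0 → write 1, move right, go to p2
p2 | 101[.]   read . → write ., move left, go to p0
p0 | 10[1].   read 1 → write 0, move left, go to p2
p2 | 1[0]0.   read 0 → write 0, move right, go to p0
p0 | 10[0].   read 0 → write 1, move right, go to p2
p2 | 101[.]   read . → write ., move left, go to p0
p0 | 10[1].
After 14 steps: state p0, head at 2, tape 101.

state p0, head at 2, tape 101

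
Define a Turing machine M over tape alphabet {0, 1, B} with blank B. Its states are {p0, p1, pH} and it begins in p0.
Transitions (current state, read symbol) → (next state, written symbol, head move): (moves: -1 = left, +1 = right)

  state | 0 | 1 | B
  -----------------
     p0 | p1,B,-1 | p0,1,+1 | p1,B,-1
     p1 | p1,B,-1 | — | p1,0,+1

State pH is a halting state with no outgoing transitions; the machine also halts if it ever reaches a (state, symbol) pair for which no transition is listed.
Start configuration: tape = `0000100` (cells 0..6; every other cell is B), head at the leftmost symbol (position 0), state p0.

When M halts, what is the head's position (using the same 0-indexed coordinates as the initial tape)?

state=p0 head=0 tape=BBBB[0]000100   (p0,0)→(p1,B,-1)
state=p1 head=-1 tape=BBB[B]B000100   (p1,B)→(p1,0,+1)
state=p1 head=0 tape=BBB0[B]000100   (p1,B)→(p1,0,+1)
state=p1 head=1 tape=BBB00[0]00100   (p1,0)→(p1,B,-1)
state=p1 head=0 tape=BBB0[0]B00100   (p1,0)→(p1,B,-1)
state=p1 head=-1 tape=BBB[0]BB00100   (p1,0)→(p1,B,-1)
state=p1 head=-2 tape=BB[B]BBB00100   (p1,B)→(p1,0,+1)
state=p1 head=-1 tape=BB0[B]BB00100   (p1,B)→(p1,0,+1)
state=p1 head=0 tape=BB00[B]B00100   (p1,B)→(p1,0,+1)
state=p1 head=1 tape=BB000[B]00100   (p1,B)→(p1,0,+1)
state=p1 head=2 tape=BB0000[0]0100   (p1,0)→(p1,B,-1)
state=p1 head=1 tape=BB000[0]B0100   (p1,0)→(p1,B,-1)
state=p1 head=0 tape=BB00[0]BB0100   (p1,0)→(p1,B,-1)
state=p1 head=-1 tape=BB0[0]BBB0100   (p1,0)→(p1,B,-1)
state=p1 head=-2 tape=BB[0]BBBB0100   (p1,0)→(p1,B,-1)
state=p1 head=-3 tape=B[B]BBBBB0100   (p1,B)→(p1,0,+1)
state=p1 head=-2 tape=B0[B]BBBB0100   (p1,B)→(p1,0,+1)
state=p1 head=-1 tape=B00[B]BBB0100   (p1,B)→(p1,0,+1)
state=p1 head=0 tape=B000[B]BB0100   (p1,B)→(p1,0,+1)
state=p1 head=1 tape=B0000[B]B0100   (p1,B)→(p1,0,+1)
state=p1 head=2 tape=B00000[B]0100   (p1,B)→(p1,0,+1)
state=p1 head=3 tape=B000000[0]100   (p1,0)→(p1,B,-1)
state=p1 head=2 tape=B00000[0]B100   (p1,0)→(p1,B,-1)
state=p1 head=1 tape=B0000[0]BB100   (p1,0)→(p1,B,-1)
state=p1 head=0 tape=B000[0]BBB100   (p1,0)→(p1,B,-1)
state=p1 head=-1 tape=B00[0]BBBB100   (p1,0)→(p1,B,-1)
state=p1 head=-2 tape=B0[0]BBBBB100   (p1,0)→(p1,B,-1)
state=p1 head=-3 tape=B[0]BBBBBB100   (p1,0)→(p1,B,-1)
state=p1 head=-4 tape=[B]BBBBBBB100   (p1,B)→(p1,0,+1)
state=p1 head=-3 tape=0[B]BBBBBB100   (p1,B)→(p1,0,+1)
state=p1 head=-2 tape=00[B]BBBBB100   (p1,B)→(p1,0,+1)
state=p1 head=-1 tape=000[B]BBBB100   (p1,B)→(p1,0,+1)
state=p1 head=0 tape=0000[B]BBB100   (p1,B)→(p1,0,+1)
state=p1 head=1 tape=00000[B]BB100   (p1,B)→(p1,0,+1)
state=p1 head=2 tape=000000[B]B100   (p1,B)→(p1,0,+1)
state=p1 head=3 tape=0000000[B]100   (p1,B)→(p1,0,+1)
state=p1 head=4 tape=00000000[1]00
At halt the head is at cell 4.

4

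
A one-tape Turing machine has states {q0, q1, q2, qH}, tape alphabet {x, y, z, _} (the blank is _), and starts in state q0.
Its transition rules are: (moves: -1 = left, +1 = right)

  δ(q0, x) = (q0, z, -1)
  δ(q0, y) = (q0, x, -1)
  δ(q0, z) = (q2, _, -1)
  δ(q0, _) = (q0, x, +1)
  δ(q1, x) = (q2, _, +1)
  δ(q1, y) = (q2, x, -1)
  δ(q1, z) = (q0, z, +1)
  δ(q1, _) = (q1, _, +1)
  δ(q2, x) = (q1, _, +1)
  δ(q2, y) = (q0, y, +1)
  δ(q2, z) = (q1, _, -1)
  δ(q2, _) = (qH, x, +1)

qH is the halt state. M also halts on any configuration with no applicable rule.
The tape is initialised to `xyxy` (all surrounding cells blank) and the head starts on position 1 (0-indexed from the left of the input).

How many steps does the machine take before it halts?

state=q0 head=1 tape=_x[y]xy   (q0,y)→(q0,x,-1)
state=q0 head=0 tape=_[x]xxy   (q0,x)→(q0,z,-1)
state=q0 head=-1 tape=[_]zxxy   (q0,_)→(q0,x,+1)
state=q0 head=0 tape=x[z]xxy   (q0,z)→(q2,_,-1)
state=q2 head=-1 tape=[x]_xxy   (q2,x)→(q1,_,+1)
state=q1 head=0 tape=_[_]xxy   (q1,_)→(q1,_,+1)
state=q1 head=1 tape=__[x]xy   (q1,x)→(q2,_,+1)
state=q2 head=2 tape=___[x]y   (q2,x)→(q1,_,+1)
state=q1 head=3 tape=____[y]   (q1,y)→(q2,x,-1)
state=q2 head=2 tape=___[_]x   (q2,_)→(qH,x,+1)
state=qH head=3 tape=___x[x]
M halts after 10 transitions.

10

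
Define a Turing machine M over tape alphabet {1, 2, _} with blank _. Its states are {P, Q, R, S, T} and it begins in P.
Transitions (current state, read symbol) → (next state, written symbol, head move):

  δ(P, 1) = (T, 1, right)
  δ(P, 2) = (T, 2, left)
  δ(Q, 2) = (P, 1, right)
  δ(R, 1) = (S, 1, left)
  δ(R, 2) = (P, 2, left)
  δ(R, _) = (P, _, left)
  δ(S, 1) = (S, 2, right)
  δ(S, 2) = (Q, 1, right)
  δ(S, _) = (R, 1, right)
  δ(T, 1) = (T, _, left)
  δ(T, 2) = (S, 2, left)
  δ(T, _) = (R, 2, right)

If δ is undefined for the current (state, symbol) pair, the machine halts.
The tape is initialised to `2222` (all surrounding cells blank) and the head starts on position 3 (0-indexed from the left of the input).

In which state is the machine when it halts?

Q

state=P head=3 tape=_222[2]   (P,2)→(T,2,left)
state=T head=2 tape=_22[2]2   (T,2)→(S,2,left)
state=S head=1 tape=_2[2]22   (S,2)→(Q,1,right)
state=Q head=2 tape=_21[2]2   (Q,2)→(P,1,right)
state=P head=3 tape=_211[2]   (P,2)→(T,2,left)
state=T head=2 tape=_21[1]2   (T,1)→(T,_,left)
state=T head=1 tape=_2[1]_2   (T,1)→(T,_,left)
state=T head=0 tape=_[2]__2   (T,2)→(S,2,left)
state=S head=-1 tape=[_]2__2   (S,_)→(R,1,right)
state=R head=0 tape=1[2]__2   (R,2)→(P,2,left)
state=P head=-1 tape=[1]2__2   (P,1)→(T,1,right)
state=T head=0 tape=1[2]__2   (T,2)→(S,2,left)
state=S head=-1 tape=[1]2__2   (S,1)→(S,2,right)
state=S head=0 tape=2[2]__2   (S,2)→(Q,1,right)
state=Q head=1 tape=21[_]_2
No transition is defined for (Q, _); M halts in state Q.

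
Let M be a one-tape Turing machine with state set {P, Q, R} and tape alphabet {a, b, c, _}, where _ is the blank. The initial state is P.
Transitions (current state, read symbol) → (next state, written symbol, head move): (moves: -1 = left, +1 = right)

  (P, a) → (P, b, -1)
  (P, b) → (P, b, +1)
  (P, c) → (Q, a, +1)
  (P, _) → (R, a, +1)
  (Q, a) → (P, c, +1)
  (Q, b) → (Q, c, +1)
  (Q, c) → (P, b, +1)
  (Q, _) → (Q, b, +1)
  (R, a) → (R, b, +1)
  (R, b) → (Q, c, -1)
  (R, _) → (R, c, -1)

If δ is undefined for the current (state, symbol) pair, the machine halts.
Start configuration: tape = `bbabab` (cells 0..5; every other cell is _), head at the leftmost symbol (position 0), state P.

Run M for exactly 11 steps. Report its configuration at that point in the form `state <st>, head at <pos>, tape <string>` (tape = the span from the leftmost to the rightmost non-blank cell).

state R, head at 7, tape bbbbbba

state=P head=0 tape=[b]babab__   (P,b)→(P,b,+1)
state=P head=1 tape=b[b]abab__   (P,b)→(P,b,+1)
state=P head=2 tape=bb[a]bab__   (P,a)→(P,b,-1)
state=P head=1 tape=b[b]bbab__   (P,b)→(P,b,+1)
state=P head=2 tape=bb[b]bab__   (P,b)→(P,b,+1)
state=P head=3 tape=bbb[b]ab__   (P,b)→(P,b,+1)
state=P head=4 tape=bbbb[a]b__   (P,a)→(P,b,-1)
state=P head=3 tape=bbb[b]bb__   (P,b)→(P,b,+1)
state=P head=4 tape=bbbb[b]b__   (P,b)→(P,b,+1)
state=P head=5 tape=bbbbb[b]__   (P,b)→(P,b,+1)
state=P head=6 tape=bbbbbb[_]_   (P,_)→(R,a,+1)
state=R head=7 tape=bbbbbba[_]
After 11 steps: state R, head at 7, tape bbbbbba.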